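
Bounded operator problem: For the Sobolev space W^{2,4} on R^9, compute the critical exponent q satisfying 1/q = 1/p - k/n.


Using the Sobolev embedding formula: 1/q = 1/p - k/n
1/q = 1/4 - 2/9 = 1/36
q = 1/(1/36) = 36

36.0000


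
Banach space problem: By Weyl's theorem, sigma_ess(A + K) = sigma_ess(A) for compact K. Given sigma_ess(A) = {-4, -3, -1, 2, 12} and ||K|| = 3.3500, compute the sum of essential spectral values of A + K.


By Weyl's theorem, the essential spectrum is invariant under compact perturbations.
sigma_ess(A + K) = sigma_ess(A) = {-4, -3, -1, 2, 12}
Sum = -4 + -3 + -1 + 2 + 12 = 6

6


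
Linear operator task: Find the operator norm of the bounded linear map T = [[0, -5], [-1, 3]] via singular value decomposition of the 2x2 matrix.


A^T A = [[1, -3], [-3, 34]]
trace(A^T A) = 35, det(A^T A) = 25
discriminant = 35^2 - 4*25 = 1125
Largest eigenvalue of A^T A = (trace + sqrt(disc))/2 = 34.2705
||T|| = sqrt(34.2705) = 5.8541

5.8541


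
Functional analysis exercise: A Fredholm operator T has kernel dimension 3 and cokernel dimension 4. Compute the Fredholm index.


The Fredholm index is defined as ind(T) = dim(ker T) - dim(coker T)
= 3 - 4
= -1

-1


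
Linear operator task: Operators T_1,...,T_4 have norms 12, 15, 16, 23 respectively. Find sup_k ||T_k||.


By the Uniform Boundedness Principle, the supremum of norms is finite.
sup_k ||T_k|| = max(12, 15, 16, 23) = 23

23


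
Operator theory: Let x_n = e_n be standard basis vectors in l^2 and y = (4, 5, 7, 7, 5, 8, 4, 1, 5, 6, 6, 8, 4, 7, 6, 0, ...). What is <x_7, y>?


x_7 = e_7 is the standard basis vector with 1 in position 7.
<x_7, y> = y_7 = 4
As n -> infinity, <x_n, y> -> 0, confirming weak convergence of (x_n) to 0.

4


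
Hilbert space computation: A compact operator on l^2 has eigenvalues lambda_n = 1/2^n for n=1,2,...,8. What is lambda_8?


The eigenvalue formula gives lambda_8 = 1/2^8
= 1/256
= 0.0039

0.0039


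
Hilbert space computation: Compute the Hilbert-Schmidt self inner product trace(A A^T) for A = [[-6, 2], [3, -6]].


trace(A * A^T) = sum of squares of all entries
= (-6)^2 + 2^2 + 3^2 + (-6)^2
= 36 + 4 + 9 + 36
= 85

85


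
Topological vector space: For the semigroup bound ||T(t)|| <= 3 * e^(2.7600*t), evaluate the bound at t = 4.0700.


||T(4.0700)|| <= 3 * exp(2.7600 * 4.0700)
= 3 * exp(11.2332)
= 3 * 75599.1259
= 226797.3777

226797.3777


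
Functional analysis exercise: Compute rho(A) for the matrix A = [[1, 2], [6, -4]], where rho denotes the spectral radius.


For a 2x2 matrix, eigenvalues satisfy lambda^2 - (trace)*lambda + det = 0
trace = 1 + -4 = -3
det = 1*-4 - 2*6 = -16
discriminant = (-3)^2 - 4*(-16) = 73
spectral radius = max |eigenvalue| = 5.7720

5.7720


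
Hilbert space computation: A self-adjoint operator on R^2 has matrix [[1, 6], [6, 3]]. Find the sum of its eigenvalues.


For a self-adjoint (symmetric) matrix, the eigenvalues are real.
The sum of eigenvalues equals the trace of the matrix.
trace = 1 + 3 = 4

4


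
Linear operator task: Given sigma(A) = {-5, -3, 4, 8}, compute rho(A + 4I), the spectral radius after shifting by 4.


Spectrum of A + 4I = {-1, 1, 8, 12}
Spectral radius = max |lambda| over the shifted spectrum
= max(1, 1, 8, 12) = 12

12


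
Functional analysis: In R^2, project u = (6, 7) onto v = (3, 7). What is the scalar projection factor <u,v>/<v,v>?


Computing <u,v> = 6*3 + 7*7 = 67
Computing <v,v> = 3^2 + 7^2 = 58
Projection coefficient = 67/58 = 1.1552

1.1552


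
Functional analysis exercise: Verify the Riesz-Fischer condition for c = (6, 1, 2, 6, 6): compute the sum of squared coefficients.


sum |c_n|^2 = 6^2 + 1^2 + 2^2 + 6^2 + 6^2
= 36 + 1 + 4 + 36 + 36
= 113

113


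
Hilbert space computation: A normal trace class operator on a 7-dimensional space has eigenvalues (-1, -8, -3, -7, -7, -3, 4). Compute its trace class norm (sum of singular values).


For a normal operator, singular values equal |eigenvalues|.
Trace norm = sum |lambda_i| = 1 + 8 + 3 + 7 + 7 + 3 + 4
= 33

33


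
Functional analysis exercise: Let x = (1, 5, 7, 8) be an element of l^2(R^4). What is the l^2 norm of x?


The l^2 norm = (sum |x_i|^2)^(1/2)
Sum of 2th powers = 1 + 25 + 49 + 64 = 139
||x||_2 = (139)^(1/2) = 11.7898

11.7898


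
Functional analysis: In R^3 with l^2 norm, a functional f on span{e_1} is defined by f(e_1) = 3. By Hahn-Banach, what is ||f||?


The norm of f is given by ||f|| = sup_{||x||=1} |f(x)|.
On span{e_1}, ||e_1|| = 1, so ||f|| = |f(e_1)| / ||e_1||
= |3| / 1 = 3.0000

3.0000


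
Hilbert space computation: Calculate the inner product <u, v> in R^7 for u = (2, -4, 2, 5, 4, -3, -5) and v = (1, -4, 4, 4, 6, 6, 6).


Computing the standard inner product <u, v> = sum u_i * v_i
= 2*1 + -4*-4 + 2*4 + 5*4 + 4*6 + -3*6 + -5*6
= 2 + 16 + 8 + 20 + 24 + -18 + -30
= 22

22


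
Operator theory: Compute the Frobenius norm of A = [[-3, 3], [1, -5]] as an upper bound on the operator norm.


||A||_F^2 = sum a_ij^2
= (-3)^2 + 3^2 + 1^2 + (-5)^2
= 9 + 9 + 1 + 25 = 44
||A||_F = sqrt(44) = 6.6332

6.6332


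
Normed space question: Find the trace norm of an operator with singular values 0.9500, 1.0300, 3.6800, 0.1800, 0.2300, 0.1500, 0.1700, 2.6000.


The nuclear norm is the sum of all singular values.
||T||_1 = 0.9500 + 1.0300 + 3.6800 + 0.1800 + 0.2300 + 0.1500 + 0.1700 + 2.6000
= 8.9900

8.9900


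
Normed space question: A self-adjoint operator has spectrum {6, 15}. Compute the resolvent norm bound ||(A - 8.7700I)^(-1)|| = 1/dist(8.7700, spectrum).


dist(8.7700, {6, 15}) = min(|8.7700 - 6|, |8.7700 - 15|)
= min(2.7700, 6.2300) = 2.7700
Resolvent bound = 1/2.7700 = 0.3610

0.3610


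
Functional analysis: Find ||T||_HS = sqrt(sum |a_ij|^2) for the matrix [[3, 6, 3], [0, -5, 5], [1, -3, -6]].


The Hilbert-Schmidt norm is sqrt(sum of squares of all entries).
Sum of squares = 3^2 + 6^2 + 3^2 + 0^2 + (-5)^2 + 5^2 + 1^2 + (-3)^2 + (-6)^2
= 9 + 36 + 9 + 0 + 25 + 25 + 1 + 9 + 36 = 150
||T||_HS = sqrt(150) = 12.2474

12.2474


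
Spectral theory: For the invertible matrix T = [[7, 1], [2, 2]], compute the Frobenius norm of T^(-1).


det(T) = 7*2 - 1*2 = 12
T^(-1) = (1/12) * [[2, -1], [-2, 7]] = [[0.1667, -0.0833], [-0.1667, 0.5833]]
||T^(-1)||_F^2 = 0.1667^2 + (-0.0833)^2 + (-0.1667)^2 + 0.5833^2 = 0.4028
||T^(-1)||_F = sqrt(0.4028) = 0.6346

0.6346


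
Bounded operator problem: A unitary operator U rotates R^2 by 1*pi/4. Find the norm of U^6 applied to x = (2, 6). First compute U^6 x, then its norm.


U is a rotation by theta = 1*pi/4
U^6 = rotation by 6*theta = 6*pi/4
cos(6*pi/4) = 0.0000, sin(6*pi/4) = -1.0000
U^6 x = (0.0000 * 2 - -1.0000 * 6, -1.0000 * 2 + 0.0000 * 6)
= (6.0000, -2.0000)
||U^6 x|| = sqrt(6.0000^2 + (-2.0000)^2) = sqrt(40.0000) = 6.3246

6.3246


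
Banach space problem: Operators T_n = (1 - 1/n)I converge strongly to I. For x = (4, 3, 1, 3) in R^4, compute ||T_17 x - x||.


T_17 x - x = (1 - 1/17)x - x = -x/17
||x|| = sqrt(35) = 5.9161
||T_17 x - x|| = ||x||/17 = 5.9161/17 = 0.3480

0.3480


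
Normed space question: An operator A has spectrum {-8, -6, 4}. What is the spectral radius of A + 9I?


Spectrum of A + 9I = {1, 3, 13}
Spectral radius = max |lambda| over the shifted spectrum
= max(1, 3, 13) = 13

13


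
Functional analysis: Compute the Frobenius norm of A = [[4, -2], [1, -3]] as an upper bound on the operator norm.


||A||_F^2 = sum a_ij^2
= 4^2 + (-2)^2 + 1^2 + (-3)^2
= 16 + 4 + 1 + 9 = 30
||A||_F = sqrt(30) = 5.4772

5.4772


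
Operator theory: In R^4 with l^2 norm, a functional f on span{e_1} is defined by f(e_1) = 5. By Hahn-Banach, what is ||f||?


The norm of f is given by ||f|| = sup_{||x||=1} |f(x)|.
On span{e_1}, ||e_1|| = 1, so ||f|| = |f(e_1)| / ||e_1||
= |5| / 1 = 5.0000

5.0000


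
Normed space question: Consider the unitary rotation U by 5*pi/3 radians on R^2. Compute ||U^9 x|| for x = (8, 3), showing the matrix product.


U is a rotation by theta = 5*pi/3
U^9 = rotation by 9*theta = 45*pi/3 = 3*pi/3 (mod 2*pi)
cos(3*pi/3) = -1.0000, sin(3*pi/3) = 0.0000
U^9 x = (-1.0000 * 8 - 0.0000 * 3, 0.0000 * 8 + -1.0000 * 3)
= (-8.0000, -3.0000)
||U^9 x|| = sqrt((-8.0000)^2 + (-3.0000)^2) = sqrt(73.0000) = 8.5440

8.5440


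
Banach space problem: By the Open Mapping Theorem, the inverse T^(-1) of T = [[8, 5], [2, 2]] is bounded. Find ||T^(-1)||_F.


det(T) = 8*2 - 5*2 = 6
T^(-1) = (1/6) * [[2, -5], [-2, 8]] = [[0.3333, -0.8333], [-0.3333, 1.3333]]
||T^(-1)||_F^2 = 0.3333^2 + (-0.8333)^2 + (-0.3333)^2 + 1.3333^2 = 2.6944
||T^(-1)||_F = sqrt(2.6944) = 1.6415

1.6415


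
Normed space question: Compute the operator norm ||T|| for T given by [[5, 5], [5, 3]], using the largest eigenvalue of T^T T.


A^T A = [[50, 40], [40, 34]]
trace(A^T A) = 84, det(A^T A) = 100
discriminant = 84^2 - 4*100 = 6656
Largest eigenvalue of A^T A = (trace + sqrt(disc))/2 = 82.7922
||T|| = sqrt(82.7922) = 9.0990

9.0990


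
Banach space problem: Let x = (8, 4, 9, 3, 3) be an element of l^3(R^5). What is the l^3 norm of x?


The l^3 norm = (sum |x_i|^3)^(1/3)
Sum of 3th powers = 512 + 64 + 729 + 27 + 27 = 1359
||x||_3 = (1359)^(1/3) = 11.0766

11.0766


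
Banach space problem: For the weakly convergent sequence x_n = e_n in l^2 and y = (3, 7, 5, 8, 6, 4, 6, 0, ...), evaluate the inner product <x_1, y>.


x_1 = e_1 is the standard basis vector with 1 in position 1.
<x_1, y> = y_1 = 3
As n -> infinity, <x_n, y> -> 0, confirming weak convergence of (x_n) to 0.

3


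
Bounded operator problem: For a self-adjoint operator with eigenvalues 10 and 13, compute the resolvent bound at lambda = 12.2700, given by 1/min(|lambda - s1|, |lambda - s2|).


dist(12.2700, {10, 13}) = min(|12.2700 - 10|, |12.2700 - 13|)
= min(2.2700, 0.7300) = 0.7300
Resolvent bound = 1/0.7300 = 1.3699

1.3699


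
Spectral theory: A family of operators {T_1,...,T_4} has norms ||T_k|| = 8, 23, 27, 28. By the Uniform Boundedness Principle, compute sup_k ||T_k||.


By the Uniform Boundedness Principle, the supremum of norms is finite.
sup_k ||T_k|| = max(8, 23, 27, 28) = 28

28


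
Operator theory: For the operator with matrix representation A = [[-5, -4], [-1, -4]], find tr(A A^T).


trace(A * A^T) = sum of squares of all entries
= (-5)^2 + (-4)^2 + (-1)^2 + (-4)^2
= 25 + 16 + 1 + 16
= 58

58


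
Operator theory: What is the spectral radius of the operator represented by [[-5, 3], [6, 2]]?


For a 2x2 matrix, eigenvalues satisfy lambda^2 - (trace)*lambda + det = 0
trace = -5 + 2 = -3
det = -5*2 - 3*6 = -28
discriminant = (-3)^2 - 4*(-28) = 121
spectral radius = max |eigenvalue| = 7.0000

7.0000


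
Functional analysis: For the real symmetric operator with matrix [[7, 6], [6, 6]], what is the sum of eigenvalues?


For a self-adjoint (symmetric) matrix, the eigenvalues are real.
The sum of eigenvalues equals the trace of the matrix.
trace = 7 + 6 = 13

13


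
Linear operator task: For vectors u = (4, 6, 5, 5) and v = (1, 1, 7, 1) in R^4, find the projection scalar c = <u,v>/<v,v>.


Computing <u,v> = 4*1 + 6*1 + 5*7 + 5*1 = 50
Computing <v,v> = 1^2 + 1^2 + 7^2 + 1^2 = 52
Projection coefficient = 50/52 = 0.9615

0.9615


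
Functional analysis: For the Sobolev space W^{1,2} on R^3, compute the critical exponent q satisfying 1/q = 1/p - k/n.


Using the Sobolev embedding formula: 1/q = 1/p - k/n
1/q = 1/2 - 1/3 = 1/6
q = 1/(1/6) = 6

6.0000


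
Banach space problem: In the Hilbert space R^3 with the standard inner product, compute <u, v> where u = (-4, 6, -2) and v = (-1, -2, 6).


Computing the standard inner product <u, v> = sum u_i * v_i
= -4*-1 + 6*-2 + -2*6
= 4 + -12 + -12
= -20

-20


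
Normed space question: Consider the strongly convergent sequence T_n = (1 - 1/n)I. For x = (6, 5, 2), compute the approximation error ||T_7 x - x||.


T_7 x - x = (1 - 1/7)x - x = -x/7
||x|| = sqrt(65) = 8.0623
||T_7 x - x|| = ||x||/7 = 8.0623/7 = 1.1518

1.1518


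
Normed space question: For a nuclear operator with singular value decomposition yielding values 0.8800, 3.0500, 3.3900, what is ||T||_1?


The nuclear norm is the sum of all singular values.
||T||_1 = 0.8800 + 3.0500 + 3.3900
= 7.3200

7.3200


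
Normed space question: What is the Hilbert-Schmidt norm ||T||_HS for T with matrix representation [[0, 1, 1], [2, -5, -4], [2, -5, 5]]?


The Hilbert-Schmidt norm is sqrt(sum of squares of all entries).
Sum of squares = 0^2 + 1^2 + 1^2 + 2^2 + (-5)^2 + (-4)^2 + 2^2 + (-5)^2 + 5^2
= 0 + 1 + 1 + 4 + 25 + 16 + 4 + 25 + 25 = 101
||T||_HS = sqrt(101) = 10.0499

10.0499


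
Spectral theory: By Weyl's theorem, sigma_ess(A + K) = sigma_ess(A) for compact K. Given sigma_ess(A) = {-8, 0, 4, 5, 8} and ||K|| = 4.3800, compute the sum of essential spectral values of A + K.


By Weyl's theorem, the essential spectrum is invariant under compact perturbations.
sigma_ess(A + K) = sigma_ess(A) = {-8, 0, 4, 5, 8}
Sum = -8 + 0 + 4 + 5 + 8 = 9

9


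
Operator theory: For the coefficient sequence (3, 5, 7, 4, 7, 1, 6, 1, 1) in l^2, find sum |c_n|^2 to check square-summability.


sum |c_n|^2 = 3^2 + 5^2 + 7^2 + 4^2 + 7^2 + 1^2 + 6^2 + 1^2 + 1^2
= 9 + 25 + 49 + 16 + 49 + 1 + 36 + 1 + 1
= 187

187


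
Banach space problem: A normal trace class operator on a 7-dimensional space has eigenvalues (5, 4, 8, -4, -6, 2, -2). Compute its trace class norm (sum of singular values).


For a normal operator, singular values equal |eigenvalues|.
Trace norm = sum |lambda_i| = 5 + 4 + 8 + 4 + 6 + 2 + 2
= 31

31


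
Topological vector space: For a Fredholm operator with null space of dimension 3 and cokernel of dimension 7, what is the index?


The Fredholm index is defined as ind(T) = dim(ker T) - dim(coker T)
= 3 - 7
= -4

-4


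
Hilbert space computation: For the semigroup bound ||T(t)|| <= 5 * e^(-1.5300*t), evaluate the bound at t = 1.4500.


||T(1.4500)|| <= 5 * exp(-1.5300 * 1.4500)
= 5 * exp(-2.2185)
= 5 * 0.1088
= 0.5439

0.5439


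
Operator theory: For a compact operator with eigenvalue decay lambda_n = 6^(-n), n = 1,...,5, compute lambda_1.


The eigenvalue formula gives lambda_1 = 1/6^1
= 1/6
= 0.1667

0.1667


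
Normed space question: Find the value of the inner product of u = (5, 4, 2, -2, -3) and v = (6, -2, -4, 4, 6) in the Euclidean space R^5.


Computing the standard inner product <u, v> = sum u_i * v_i
= 5*6 + 4*-2 + 2*-4 + -2*4 + -3*6
= 30 + -8 + -8 + -8 + -18
= -12

-12


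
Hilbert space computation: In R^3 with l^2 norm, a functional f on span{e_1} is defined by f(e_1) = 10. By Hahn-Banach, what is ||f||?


The norm of f is given by ||f|| = sup_{||x||=1} |f(x)|.
On span{e_1}, ||e_1|| = 1, so ||f|| = |f(e_1)| / ||e_1||
= |10| / 1 = 10.0000

10.0000


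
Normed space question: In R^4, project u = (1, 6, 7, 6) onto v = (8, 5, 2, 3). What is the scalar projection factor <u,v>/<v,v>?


Computing <u,v> = 1*8 + 6*5 + 7*2 + 6*3 = 70
Computing <v,v> = 8^2 + 5^2 + 2^2 + 3^2 = 102
Projection coefficient = 70/102 = 0.6863

0.6863


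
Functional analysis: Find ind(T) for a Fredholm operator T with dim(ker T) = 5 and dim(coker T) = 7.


The Fredholm index is defined as ind(T) = dim(ker T) - dim(coker T)
= 5 - 7
= -2

-2


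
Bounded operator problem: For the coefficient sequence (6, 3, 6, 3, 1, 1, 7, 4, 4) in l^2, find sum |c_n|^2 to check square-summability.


sum |c_n|^2 = 6^2 + 3^2 + 6^2 + 3^2 + 1^2 + 1^2 + 7^2 + 4^2 + 4^2
= 36 + 9 + 36 + 9 + 1 + 1 + 49 + 16 + 16
= 173

173


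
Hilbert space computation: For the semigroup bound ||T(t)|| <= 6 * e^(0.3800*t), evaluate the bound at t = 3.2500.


||T(3.2500)|| <= 6 * exp(0.3800 * 3.2500)
= 6 * exp(1.2350)
= 6 * 3.4384
= 20.6303

20.6303


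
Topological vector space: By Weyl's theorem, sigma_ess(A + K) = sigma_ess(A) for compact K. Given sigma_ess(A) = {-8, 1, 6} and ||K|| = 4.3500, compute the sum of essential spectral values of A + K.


By Weyl's theorem, the essential spectrum is invariant under compact perturbations.
sigma_ess(A + K) = sigma_ess(A) = {-8, 1, 6}
Sum = -8 + 1 + 6 = -1

-1


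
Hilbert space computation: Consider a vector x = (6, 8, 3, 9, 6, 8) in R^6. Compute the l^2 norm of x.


The l^2 norm = (sum |x_i|^2)^(1/2)
Sum of 2th powers = 36 + 64 + 9 + 81 + 36 + 64 = 290
||x||_2 = (290)^(1/2) = 17.0294

17.0294


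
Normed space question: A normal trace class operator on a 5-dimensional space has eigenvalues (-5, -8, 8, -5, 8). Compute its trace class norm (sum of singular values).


For a normal operator, singular values equal |eigenvalues|.
Trace norm = sum |lambda_i| = 5 + 8 + 8 + 5 + 8
= 34

34


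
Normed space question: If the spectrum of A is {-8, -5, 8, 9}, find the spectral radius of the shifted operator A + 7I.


Spectrum of A + 7I = {-1, 2, 15, 16}
Spectral radius = max |lambda| over the shifted spectrum
= max(1, 2, 15, 16) = 16

16


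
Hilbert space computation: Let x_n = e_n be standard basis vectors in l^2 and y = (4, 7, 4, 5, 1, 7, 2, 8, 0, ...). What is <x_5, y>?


x_5 = e_5 is the standard basis vector with 1 in position 5.
<x_5, y> = y_5 = 1
As n -> infinity, <x_n, y> -> 0, confirming weak convergence of (x_n) to 0.

1


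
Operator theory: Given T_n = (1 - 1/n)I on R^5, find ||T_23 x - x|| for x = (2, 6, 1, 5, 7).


T_23 x - x = (1 - 1/23)x - x = -x/23
||x|| = sqrt(115) = 10.7238
||T_23 x - x|| = ||x||/23 = 10.7238/23 = 0.4663

0.4663


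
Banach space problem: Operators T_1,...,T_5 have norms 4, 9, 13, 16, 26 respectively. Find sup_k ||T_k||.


By the Uniform Boundedness Principle, the supremum of norms is finite.
sup_k ||T_k|| = max(4, 9, 13, 16, 26) = 26

26


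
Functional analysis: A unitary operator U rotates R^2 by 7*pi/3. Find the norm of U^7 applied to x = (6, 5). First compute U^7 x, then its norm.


U is a rotation by theta = 7*pi/3
U^7 = rotation by 7*theta = 49*pi/3 = 1*pi/3 (mod 2*pi)
cos(1*pi/3) = 0.5000, sin(1*pi/3) = 0.8660
U^7 x = (0.5000 * 6 - 0.8660 * 5, 0.8660 * 6 + 0.5000 * 5)
= (-1.3301, 7.6962)
||U^7 x|| = sqrt((-1.3301)^2 + 7.6962^2) = sqrt(61.0000) = 7.8102

7.8102


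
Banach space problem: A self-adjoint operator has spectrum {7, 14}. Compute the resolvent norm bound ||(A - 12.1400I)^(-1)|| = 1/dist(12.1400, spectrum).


dist(12.1400, {7, 14}) = min(|12.1400 - 7|, |12.1400 - 14|)
= min(5.1400, 1.8600) = 1.8600
Resolvent bound = 1/1.8600 = 0.5376

0.5376


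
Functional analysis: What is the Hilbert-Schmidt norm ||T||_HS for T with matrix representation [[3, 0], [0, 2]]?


The Hilbert-Schmidt norm is sqrt(sum of squares of all entries).
Sum of squares = 3^2 + 0^2 + 0^2 + 2^2
= 9 + 0 + 0 + 4 = 13
||T||_HS = sqrt(13) = 3.6056

3.6056


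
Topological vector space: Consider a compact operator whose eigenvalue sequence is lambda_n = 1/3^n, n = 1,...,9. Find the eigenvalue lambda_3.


The eigenvalue formula gives lambda_3 = 1/3^3
= 1/27
= 0.0370

0.0370


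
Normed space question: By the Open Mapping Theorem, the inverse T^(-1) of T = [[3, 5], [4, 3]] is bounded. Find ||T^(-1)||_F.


det(T) = 3*3 - 5*4 = -11
T^(-1) = (1/-11) * [[3, -5], [-4, 3]] = [[-0.2727, 0.4545], [0.3636, -0.2727]]
||T^(-1)||_F^2 = (-0.2727)^2 + 0.4545^2 + 0.3636^2 + (-0.2727)^2 = 0.4876
||T^(-1)||_F = sqrt(0.4876) = 0.6983

0.6983


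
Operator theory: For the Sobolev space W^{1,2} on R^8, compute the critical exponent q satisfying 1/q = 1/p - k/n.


Using the Sobolev embedding formula: 1/q = 1/p - k/n
1/q = 1/2 - 1/8 = 3/8
q = 1/(3/8) = 8/3 = 2.6667

2.6667


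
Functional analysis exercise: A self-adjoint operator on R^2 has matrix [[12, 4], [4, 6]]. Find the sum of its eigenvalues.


For a self-adjoint (symmetric) matrix, the eigenvalues are real.
The sum of eigenvalues equals the trace of the matrix.
trace = 12 + 6 = 18

18


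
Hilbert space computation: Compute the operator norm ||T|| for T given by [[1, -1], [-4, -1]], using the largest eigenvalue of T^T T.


A^T A = [[17, 3], [3, 2]]
trace(A^T A) = 19, det(A^T A) = 25
discriminant = 19^2 - 4*25 = 261
Largest eigenvalue of A^T A = (trace + sqrt(disc))/2 = 17.5777
||T|| = sqrt(17.5777) = 4.1926

4.1926


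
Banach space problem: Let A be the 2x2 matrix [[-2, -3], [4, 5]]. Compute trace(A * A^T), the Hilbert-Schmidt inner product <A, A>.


trace(A * A^T) = sum of squares of all entries
= (-2)^2 + (-3)^2 + 4^2 + 5^2
= 4 + 9 + 16 + 25
= 54

54


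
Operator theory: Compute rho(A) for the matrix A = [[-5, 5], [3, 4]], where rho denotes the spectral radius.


For a 2x2 matrix, eigenvalues satisfy lambda^2 - (trace)*lambda + det = 0
trace = -5 + 4 = -1
det = -5*4 - 5*3 = -35
discriminant = (-1)^2 - 4*(-35) = 141
spectral radius = max |eigenvalue| = 6.4372

6.4372


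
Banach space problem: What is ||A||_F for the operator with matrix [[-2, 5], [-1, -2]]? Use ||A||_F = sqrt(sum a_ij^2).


||A||_F^2 = sum a_ij^2
= (-2)^2 + 5^2 + (-1)^2 + (-2)^2
= 4 + 25 + 1 + 4 = 34
||A||_F = sqrt(34) = 5.8310

5.8310


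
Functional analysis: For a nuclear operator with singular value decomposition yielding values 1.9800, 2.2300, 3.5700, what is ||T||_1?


The nuclear norm is the sum of all singular values.
||T||_1 = 1.9800 + 2.2300 + 3.5700
= 7.7800

7.7800


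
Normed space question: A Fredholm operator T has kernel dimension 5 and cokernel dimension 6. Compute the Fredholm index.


The Fredholm index is defined as ind(T) = dim(ker T) - dim(coker T)
= 5 - 6
= -1

-1


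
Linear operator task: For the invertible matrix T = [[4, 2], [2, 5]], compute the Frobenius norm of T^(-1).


det(T) = 4*5 - 2*2 = 16
T^(-1) = (1/16) * [[5, -2], [-2, 4]] = [[0.3125, -0.1250], [-0.1250, 0.2500]]
||T^(-1)||_F^2 = 0.3125^2 + (-0.1250)^2 + (-0.1250)^2 + 0.2500^2 = 0.1914
||T^(-1)||_F = sqrt(0.1914) = 0.4375

0.4375


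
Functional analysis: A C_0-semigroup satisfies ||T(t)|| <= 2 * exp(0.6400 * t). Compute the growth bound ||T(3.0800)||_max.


||T(3.0800)|| <= 2 * exp(0.6400 * 3.0800)
= 2 * exp(1.9712)
= 2 * 7.1793
= 14.3586

14.3586


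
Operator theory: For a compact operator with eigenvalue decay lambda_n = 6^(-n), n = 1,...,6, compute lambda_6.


The eigenvalue formula gives lambda_6 = 1/6^6
= 1/46656
= 2.1433e-05

2.1433e-05


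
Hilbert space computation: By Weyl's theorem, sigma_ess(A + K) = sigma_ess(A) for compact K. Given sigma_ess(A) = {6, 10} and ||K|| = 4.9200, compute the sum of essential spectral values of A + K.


By Weyl's theorem, the essential spectrum is invariant under compact perturbations.
sigma_ess(A + K) = sigma_ess(A) = {6, 10}
Sum = 6 + 10 = 16

16


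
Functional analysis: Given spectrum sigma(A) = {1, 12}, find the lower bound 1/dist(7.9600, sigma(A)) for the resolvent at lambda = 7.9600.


dist(7.9600, {1, 12}) = min(|7.9600 - 1|, |7.9600 - 12|)
= min(6.9600, 4.0400) = 4.0400
Resolvent bound = 1/4.0400 = 0.2475

0.2475


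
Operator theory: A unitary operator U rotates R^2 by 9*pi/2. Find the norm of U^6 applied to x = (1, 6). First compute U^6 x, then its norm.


U is a rotation by theta = 9*pi/2
U^6 = rotation by 6*theta = 54*pi/2 = 2*pi/2 (mod 2*pi)
cos(2*pi/2) = -1.0000, sin(2*pi/2) = 0.0000
U^6 x = (-1.0000 * 1 - 0.0000 * 6, 0.0000 * 1 + -1.0000 * 6)
= (-1.0000, -6.0000)
||U^6 x|| = sqrt((-1.0000)^2 + (-6.0000)^2) = sqrt(37.0000) = 6.0828

6.0828


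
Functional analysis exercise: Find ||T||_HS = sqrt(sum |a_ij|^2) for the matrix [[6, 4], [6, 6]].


The Hilbert-Schmidt norm is sqrt(sum of squares of all entries).
Sum of squares = 6^2 + 4^2 + 6^2 + 6^2
= 36 + 16 + 36 + 36 = 124
||T||_HS = sqrt(124) = 11.1355

11.1355


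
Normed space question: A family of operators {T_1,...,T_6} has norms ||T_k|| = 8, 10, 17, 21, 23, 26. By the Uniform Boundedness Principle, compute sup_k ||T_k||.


By the Uniform Boundedness Principle, the supremum of norms is finite.
sup_k ||T_k|| = max(8, 10, 17, 21, 23, 26) = 26

26


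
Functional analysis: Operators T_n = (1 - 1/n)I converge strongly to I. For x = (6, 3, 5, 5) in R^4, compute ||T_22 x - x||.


T_22 x - x = (1 - 1/22)x - x = -x/22
||x|| = sqrt(95) = 9.7468
||T_22 x - x|| = ||x||/22 = 9.7468/22 = 0.4430

0.4430


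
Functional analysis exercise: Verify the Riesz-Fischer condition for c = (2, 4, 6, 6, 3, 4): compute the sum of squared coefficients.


sum |c_n|^2 = 2^2 + 4^2 + 6^2 + 6^2 + 3^2 + 4^2
= 4 + 16 + 36 + 36 + 9 + 16
= 117

117


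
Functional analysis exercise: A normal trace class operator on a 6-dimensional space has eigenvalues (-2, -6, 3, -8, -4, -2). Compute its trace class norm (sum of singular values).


For a normal operator, singular values equal |eigenvalues|.
Trace norm = sum |lambda_i| = 2 + 6 + 3 + 8 + 4 + 2
= 25

25


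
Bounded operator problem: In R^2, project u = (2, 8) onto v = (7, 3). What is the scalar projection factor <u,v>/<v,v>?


Computing <u,v> = 2*7 + 8*3 = 38
Computing <v,v> = 7^2 + 3^2 = 58
Projection coefficient = 38/58 = 0.6552

0.6552


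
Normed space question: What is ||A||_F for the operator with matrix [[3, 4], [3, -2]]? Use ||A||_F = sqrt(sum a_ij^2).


||A||_F^2 = sum a_ij^2
= 3^2 + 4^2 + 3^2 + (-2)^2
= 9 + 16 + 9 + 4 = 38
||A||_F = sqrt(38) = 6.1644

6.1644


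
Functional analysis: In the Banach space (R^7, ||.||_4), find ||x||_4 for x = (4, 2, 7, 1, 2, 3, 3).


The l^4 norm = (sum |x_i|^4)^(1/4)
Sum of 4th powers = 256 + 16 + 2401 + 1 + 16 + 81 + 81 = 2852
||x||_4 = (2852)^(1/4) = 7.3078

7.3078


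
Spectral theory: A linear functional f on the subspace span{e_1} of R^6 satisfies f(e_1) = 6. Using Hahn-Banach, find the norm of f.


The norm of f is given by ||f|| = sup_{||x||=1} |f(x)|.
On span{e_1}, ||e_1|| = 1, so ||f|| = |f(e_1)| / ||e_1||
= |6| / 1 = 6.0000

6.0000


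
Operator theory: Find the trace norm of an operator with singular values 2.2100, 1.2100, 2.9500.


The nuclear norm is the sum of all singular values.
||T||_1 = 2.2100 + 1.2100 + 2.9500
= 6.3700

6.3700


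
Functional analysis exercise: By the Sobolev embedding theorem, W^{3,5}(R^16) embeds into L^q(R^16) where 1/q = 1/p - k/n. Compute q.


Using the Sobolev embedding formula: 1/q = 1/p - k/n
1/q = 1/5 - 3/16 = 1/80
q = 1/(1/80) = 80

80.0000


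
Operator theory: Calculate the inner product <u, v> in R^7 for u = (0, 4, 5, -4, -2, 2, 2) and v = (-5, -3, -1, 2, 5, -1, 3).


Computing the standard inner product <u, v> = sum u_i * v_i
= 0*-5 + 4*-3 + 5*-1 + -4*2 + -2*5 + 2*-1 + 2*3
= 0 + -12 + -5 + -8 + -10 + -2 + 6
= -31

-31


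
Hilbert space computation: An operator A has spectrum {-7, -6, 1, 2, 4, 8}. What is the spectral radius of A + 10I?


Spectrum of A + 10I = {3, 4, 11, 12, 14, 18}
Spectral radius = max |lambda| over the shifted spectrum
= max(3, 4, 11, 12, 14, 18) = 18

18


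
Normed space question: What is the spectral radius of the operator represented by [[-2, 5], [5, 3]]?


For a 2x2 matrix, eigenvalues satisfy lambda^2 - (trace)*lambda + det = 0
trace = -2 + 3 = 1
det = -2*3 - 5*5 = -31
discriminant = 1^2 - 4*(-31) = 125
spectral radius = max |eigenvalue| = 6.0902

6.0902


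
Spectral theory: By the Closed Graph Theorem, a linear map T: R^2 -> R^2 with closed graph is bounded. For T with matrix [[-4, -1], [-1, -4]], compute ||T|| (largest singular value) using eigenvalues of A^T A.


A^T A = [[17, 8], [8, 17]]
trace(A^T A) = 34, det(A^T A) = 225
discriminant = 34^2 - 4*225 = 256
Largest eigenvalue of A^T A = (trace + sqrt(disc))/2 = 25.0000
||T|| = sqrt(25.0000) = 5.0000

5.0000


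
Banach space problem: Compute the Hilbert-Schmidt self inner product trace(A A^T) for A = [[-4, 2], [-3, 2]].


trace(A * A^T) = sum of squares of all entries
= (-4)^2 + 2^2 + (-3)^2 + 2^2
= 16 + 4 + 9 + 4
= 33

33


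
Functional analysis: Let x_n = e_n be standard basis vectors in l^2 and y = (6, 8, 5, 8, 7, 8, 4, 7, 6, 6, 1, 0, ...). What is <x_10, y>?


x_10 = e_10 is the standard basis vector with 1 in position 10.
<x_10, y> = y_10 = 6
As n -> infinity, <x_n, y> -> 0, confirming weak convergence of (x_n) to 0.

6


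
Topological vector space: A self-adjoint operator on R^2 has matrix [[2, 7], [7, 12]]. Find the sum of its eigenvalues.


For a self-adjoint (symmetric) matrix, the eigenvalues are real.
The sum of eigenvalues equals the trace of the matrix.
trace = 2 + 12 = 14

14


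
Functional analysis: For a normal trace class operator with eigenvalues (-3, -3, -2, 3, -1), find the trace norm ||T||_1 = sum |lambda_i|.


For a normal operator, singular values equal |eigenvalues|.
Trace norm = sum |lambda_i| = 3 + 3 + 2 + 3 + 1
= 12

12


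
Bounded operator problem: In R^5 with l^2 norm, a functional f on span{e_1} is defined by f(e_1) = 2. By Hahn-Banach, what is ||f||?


The norm of f is given by ||f|| = sup_{||x||=1} |f(x)|.
On span{e_1}, ||e_1|| = 1, so ||f|| = |f(e_1)| / ||e_1||
= |2| / 1 = 2.0000

2.0000


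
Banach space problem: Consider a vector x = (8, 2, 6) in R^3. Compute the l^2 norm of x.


The l^2 norm = (sum |x_i|^2)^(1/2)
Sum of 2th powers = 64 + 4 + 36 = 104
||x||_2 = (104)^(1/2) = 10.1980

10.1980


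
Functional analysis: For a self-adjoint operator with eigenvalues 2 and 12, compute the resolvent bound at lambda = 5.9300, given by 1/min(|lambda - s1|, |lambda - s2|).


dist(5.9300, {2, 12}) = min(|5.9300 - 2|, |5.9300 - 12|)
= min(3.9300, 6.0700) = 3.9300
Resolvent bound = 1/3.9300 = 0.2545

0.2545


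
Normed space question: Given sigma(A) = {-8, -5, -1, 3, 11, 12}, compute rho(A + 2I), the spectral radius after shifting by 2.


Spectrum of A + 2I = {-6, -3, 1, 5, 13, 14}
Spectral radius = max |lambda| over the shifted spectrum
= max(6, 3, 1, 5, 13, 14) = 14

14


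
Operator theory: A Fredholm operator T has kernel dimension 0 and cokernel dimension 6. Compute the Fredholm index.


The Fredholm index is defined as ind(T) = dim(ker T) - dim(coker T)
= 0 - 6
= -6

-6


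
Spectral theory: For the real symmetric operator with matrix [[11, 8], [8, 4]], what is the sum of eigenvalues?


For a self-adjoint (symmetric) matrix, the eigenvalues are real.
The sum of eigenvalues equals the trace of the matrix.
trace = 11 + 4 = 15

15


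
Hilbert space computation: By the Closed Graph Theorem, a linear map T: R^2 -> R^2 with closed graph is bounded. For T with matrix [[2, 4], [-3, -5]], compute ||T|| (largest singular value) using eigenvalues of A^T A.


A^T A = [[13, 23], [23, 41]]
trace(A^T A) = 54, det(A^T A) = 4
discriminant = 54^2 - 4*4 = 2900
Largest eigenvalue of A^T A = (trace + sqrt(disc))/2 = 53.9258
||T|| = sqrt(53.9258) = 7.3434

7.3434


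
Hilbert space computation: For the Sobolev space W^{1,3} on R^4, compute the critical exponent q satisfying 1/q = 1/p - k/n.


Using the Sobolev embedding formula: 1/q = 1/p - k/n
1/q = 1/3 - 1/4 = 1/12
q = 1/(1/12) = 12

12.0000


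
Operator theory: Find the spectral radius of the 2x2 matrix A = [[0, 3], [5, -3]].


For a 2x2 matrix, eigenvalues satisfy lambda^2 - (trace)*lambda + det = 0
trace = 0 + -3 = -3
det = 0*-3 - 3*5 = -15
discriminant = (-3)^2 - 4*(-15) = 69
spectral radius = max |eigenvalue| = 5.6533

5.6533


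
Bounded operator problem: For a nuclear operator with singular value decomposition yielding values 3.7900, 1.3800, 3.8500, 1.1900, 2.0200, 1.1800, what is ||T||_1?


The nuclear norm is the sum of all singular values.
||T||_1 = 3.7900 + 1.3800 + 3.8500 + 1.1900 + 2.0200 + 1.1800
= 13.4100

13.4100


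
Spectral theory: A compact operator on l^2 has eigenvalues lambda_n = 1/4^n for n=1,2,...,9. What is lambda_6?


The eigenvalue formula gives lambda_6 = 1/4^6
= 1/4096
= 2.4414e-04

2.4414e-04


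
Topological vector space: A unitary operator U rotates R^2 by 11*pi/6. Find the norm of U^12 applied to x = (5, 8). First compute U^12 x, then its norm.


U is a rotation by theta = 11*pi/6
U^12 = rotation by 12*theta = 132*pi/6 = 0*pi/6 (mod 2*pi)
cos(0*pi/6) = 1.0000, sin(0*pi/6) = 0.0000
U^12 x = (1.0000 * 5 - 0.0000 * 8, 0.0000 * 5 + 1.0000 * 8)
= (5.0000, 8.0000)
||U^12 x|| = sqrt(5.0000^2 + 8.0000^2) = sqrt(89.0000) = 9.4340

9.4340


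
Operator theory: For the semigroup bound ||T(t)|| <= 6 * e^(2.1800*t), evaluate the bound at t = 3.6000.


||T(3.6000)|| <= 6 * exp(2.1800 * 3.6000)
= 6 * exp(7.8480)
= 6 * 2560.6080
= 15363.6479

15363.6479


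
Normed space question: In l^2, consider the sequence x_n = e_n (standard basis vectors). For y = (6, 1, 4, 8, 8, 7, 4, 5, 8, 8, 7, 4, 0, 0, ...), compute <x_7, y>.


x_7 = e_7 is the standard basis vector with 1 in position 7.
<x_7, y> = y_7 = 4
As n -> infinity, <x_n, y> -> 0, confirming weak convergence of (x_n) to 0.

4


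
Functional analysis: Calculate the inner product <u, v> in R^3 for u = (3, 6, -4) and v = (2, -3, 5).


Computing the standard inner product <u, v> = sum u_i * v_i
= 3*2 + 6*-3 + -4*5
= 6 + -18 + -20
= -32

-32


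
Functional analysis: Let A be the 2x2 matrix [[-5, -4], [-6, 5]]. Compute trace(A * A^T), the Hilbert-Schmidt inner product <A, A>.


trace(A * A^T) = sum of squares of all entries
= (-5)^2 + (-4)^2 + (-6)^2 + 5^2
= 25 + 16 + 36 + 25
= 102

102


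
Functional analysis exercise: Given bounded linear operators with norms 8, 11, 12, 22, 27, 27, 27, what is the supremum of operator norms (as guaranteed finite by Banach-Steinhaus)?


By the Uniform Boundedness Principle, the supremum of norms is finite.
sup_k ||T_k|| = max(8, 11, 12, 22, 27, 27, 27) = 27

27


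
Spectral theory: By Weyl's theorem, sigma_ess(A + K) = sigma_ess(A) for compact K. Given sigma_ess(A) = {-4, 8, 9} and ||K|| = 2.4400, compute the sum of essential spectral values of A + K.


By Weyl's theorem, the essential spectrum is invariant under compact perturbations.
sigma_ess(A + K) = sigma_ess(A) = {-4, 8, 9}
Sum = -4 + 8 + 9 = 13

13


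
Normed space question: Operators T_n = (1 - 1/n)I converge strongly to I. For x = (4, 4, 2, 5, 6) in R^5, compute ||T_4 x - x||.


T_4 x - x = (1 - 1/4)x - x = -x/4
||x|| = sqrt(97) = 9.8489
||T_4 x - x|| = ||x||/4 = 9.8489/4 = 2.4622

2.4622


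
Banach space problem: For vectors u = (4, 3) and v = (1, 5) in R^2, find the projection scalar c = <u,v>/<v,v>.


Computing <u,v> = 4*1 + 3*5 = 19
Computing <v,v> = 1^2 + 5^2 = 26
Projection coefficient = 19/26 = 0.7308

0.7308


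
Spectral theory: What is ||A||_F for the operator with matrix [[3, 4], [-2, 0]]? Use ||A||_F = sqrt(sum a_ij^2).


||A||_F^2 = sum a_ij^2
= 3^2 + 4^2 + (-2)^2 + 0^2
= 9 + 16 + 4 + 0 = 29
||A||_F = sqrt(29) = 5.3852

5.3852


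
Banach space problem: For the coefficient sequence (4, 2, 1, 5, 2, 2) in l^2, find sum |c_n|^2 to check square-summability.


sum |c_n|^2 = 4^2 + 2^2 + 1^2 + 5^2 + 2^2 + 2^2
= 16 + 4 + 1 + 25 + 4 + 4
= 54

54


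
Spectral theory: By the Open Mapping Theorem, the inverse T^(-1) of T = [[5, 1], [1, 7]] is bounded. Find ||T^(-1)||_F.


det(T) = 5*7 - 1*1 = 34
T^(-1) = (1/34) * [[7, -1], [-1, 5]] = [[0.2059, -0.0294], [-0.0294, 0.1471]]
||T^(-1)||_F^2 = 0.2059^2 + (-0.0294)^2 + (-0.0294)^2 + 0.1471^2 = 0.0657
||T^(-1)||_F = sqrt(0.0657) = 0.2564

0.2564


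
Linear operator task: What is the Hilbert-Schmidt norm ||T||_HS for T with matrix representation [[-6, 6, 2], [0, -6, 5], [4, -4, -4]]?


The Hilbert-Schmidt norm is sqrt(sum of squares of all entries).
Sum of squares = (-6)^2 + 6^2 + 2^2 + 0^2 + (-6)^2 + 5^2 + 4^2 + (-4)^2 + (-4)^2
= 36 + 36 + 4 + 0 + 36 + 25 + 16 + 16 + 16 = 185
||T||_HS = sqrt(185) = 13.6015

13.6015


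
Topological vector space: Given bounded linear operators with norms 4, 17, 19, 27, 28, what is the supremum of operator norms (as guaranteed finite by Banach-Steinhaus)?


By the Uniform Boundedness Principle, the supremum of norms is finite.
sup_k ||T_k|| = max(4, 17, 19, 27, 28) = 28

28


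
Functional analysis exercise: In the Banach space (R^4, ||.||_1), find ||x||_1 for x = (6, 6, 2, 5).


The l^1 norm equals the sum of absolute values of all components.
||x||_1 = 6 + 6 + 2 + 5
= 19

19.0000


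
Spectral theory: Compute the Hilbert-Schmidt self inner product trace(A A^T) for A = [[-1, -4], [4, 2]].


trace(A * A^T) = sum of squares of all entries
= (-1)^2 + (-4)^2 + 4^2 + 2^2
= 1 + 16 + 16 + 4
= 37

37


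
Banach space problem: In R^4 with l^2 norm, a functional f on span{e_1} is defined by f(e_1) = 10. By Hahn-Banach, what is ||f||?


The norm of f is given by ||f|| = sup_{||x||=1} |f(x)|.
On span{e_1}, ||e_1|| = 1, so ||f|| = |f(e_1)| / ||e_1||
= |10| / 1 = 10.0000

10.0000


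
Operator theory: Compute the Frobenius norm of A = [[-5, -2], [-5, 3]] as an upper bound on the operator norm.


||A||_F^2 = sum a_ij^2
= (-5)^2 + (-2)^2 + (-5)^2 + 3^2
= 25 + 4 + 25 + 9 = 63
||A||_F = sqrt(63) = 7.9373

7.9373


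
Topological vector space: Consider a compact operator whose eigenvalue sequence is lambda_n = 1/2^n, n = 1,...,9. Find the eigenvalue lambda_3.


The eigenvalue formula gives lambda_3 = 1/2^3
= 1/8
= 0.1250

0.1250


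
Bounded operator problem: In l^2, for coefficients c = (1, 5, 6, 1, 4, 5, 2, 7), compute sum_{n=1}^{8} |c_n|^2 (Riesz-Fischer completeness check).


sum |c_n|^2 = 1^2 + 5^2 + 6^2 + 1^2 + 4^2 + 5^2 + 2^2 + 7^2
= 1 + 25 + 36 + 1 + 16 + 25 + 4 + 49
= 157

157


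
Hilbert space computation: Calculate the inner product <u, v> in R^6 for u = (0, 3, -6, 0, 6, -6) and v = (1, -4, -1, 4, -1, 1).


Computing the standard inner product <u, v> = sum u_i * v_i
= 0*1 + 3*-4 + -6*-1 + 0*4 + 6*-1 + -6*1
= 0 + -12 + 6 + 0 + -6 + -6
= -18

-18


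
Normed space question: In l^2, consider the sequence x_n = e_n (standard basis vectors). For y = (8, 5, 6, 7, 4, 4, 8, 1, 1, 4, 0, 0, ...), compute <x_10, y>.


x_10 = e_10 is the standard basis vector with 1 in position 10.
<x_10, y> = y_10 = 4
As n -> infinity, <x_n, y> -> 0, confirming weak convergence of (x_n) to 0.

4


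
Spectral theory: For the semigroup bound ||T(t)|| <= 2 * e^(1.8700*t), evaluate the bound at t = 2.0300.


||T(2.0300)|| <= 2 * exp(1.8700 * 2.0300)
= 2 * exp(3.7961)
= 2 * 44.5272
= 89.0544

89.0544


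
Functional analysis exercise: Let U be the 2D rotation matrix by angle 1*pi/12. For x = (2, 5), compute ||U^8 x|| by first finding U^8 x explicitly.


U is a rotation by theta = 1*pi/12
U^8 = rotation by 8*theta = 8*pi/12
cos(8*pi/12) = -0.5000, sin(8*pi/12) = 0.8660
U^8 x = (-0.5000 * 2 - 0.8660 * 5, 0.8660 * 2 + -0.5000 * 5)
= (-5.3301, -0.7679)
||U^8 x|| = sqrt((-5.3301)^2 + (-0.7679)^2) = sqrt(29.0000) = 5.3852

5.3852


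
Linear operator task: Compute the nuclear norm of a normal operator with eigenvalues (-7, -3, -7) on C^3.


For a normal operator, singular values equal |eigenvalues|.
Trace norm = sum |lambda_i| = 7 + 3 + 7
= 17

17


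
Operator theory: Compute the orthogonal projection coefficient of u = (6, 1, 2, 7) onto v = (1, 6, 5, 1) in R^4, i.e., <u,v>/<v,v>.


Computing <u,v> = 6*1 + 1*6 + 2*5 + 7*1 = 29
Computing <v,v> = 1^2 + 6^2 + 5^2 + 1^2 = 63
Projection coefficient = 29/63 = 0.4603

0.4603


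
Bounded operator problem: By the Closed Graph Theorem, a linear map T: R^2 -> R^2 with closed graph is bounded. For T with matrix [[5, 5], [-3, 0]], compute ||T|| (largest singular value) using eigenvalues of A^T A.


A^T A = [[34, 25], [25, 25]]
trace(A^T A) = 59, det(A^T A) = 225
discriminant = 59^2 - 4*225 = 2581
Largest eigenvalue of A^T A = (trace + sqrt(disc))/2 = 54.9018
||T|| = sqrt(54.9018) = 7.4096

7.4096


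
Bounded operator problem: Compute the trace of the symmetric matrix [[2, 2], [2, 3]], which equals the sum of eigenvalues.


For a self-adjoint (symmetric) matrix, the eigenvalues are real.
The sum of eigenvalues equals the trace of the matrix.
trace = 2 + 3 = 5

5


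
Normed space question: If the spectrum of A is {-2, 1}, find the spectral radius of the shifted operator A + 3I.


Spectrum of A + 3I = {1, 4}
Spectral radius = max |lambda| over the shifted spectrum
= max(1, 4) = 4

4
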